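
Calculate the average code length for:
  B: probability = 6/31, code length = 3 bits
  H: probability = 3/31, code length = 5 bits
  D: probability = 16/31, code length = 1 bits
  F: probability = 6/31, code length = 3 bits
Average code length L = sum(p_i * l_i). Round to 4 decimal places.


Weighted contributions p_i * l_i:
  B: (6/31) * 3 = 18/31
  H: (3/31) * 5 = 15/31
  D: (16/31) * 1 = 16/31
  F: (6/31) * 3 = 18/31
Sum = (18 + 15 + 16 + 18)/31 = 67/31

L = 67/31 = 2.1613 bits/symbol


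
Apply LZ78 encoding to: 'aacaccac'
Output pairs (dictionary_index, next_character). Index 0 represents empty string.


LZ78 encoding steps:
Dictionary: {0: ''}
Step 1: w='' (idx 0), next='a' -> output (0, 'a'), add 'a' as idx 1
Step 2: w='a' (idx 1), next='c' -> output (1, 'c'), add 'ac' as idx 2
Step 3: w='ac' (idx 2), next='c' -> output (2, 'c'), add 'acc' as idx 3
Step 4: w='ac' (idx 2), end of input -> output (2, '')


Encoded: [(0, 'a'), (1, 'c'), (2, 'c'), (2, '')]


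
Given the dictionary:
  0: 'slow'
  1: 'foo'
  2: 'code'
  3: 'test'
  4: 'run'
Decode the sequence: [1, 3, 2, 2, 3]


Look up each index in the dictionary:
  1 -> 'foo'
  3 -> 'test'
  2 -> 'code'
  2 -> 'code'
  3 -> 'test'

Decoded: "foo test code code test"


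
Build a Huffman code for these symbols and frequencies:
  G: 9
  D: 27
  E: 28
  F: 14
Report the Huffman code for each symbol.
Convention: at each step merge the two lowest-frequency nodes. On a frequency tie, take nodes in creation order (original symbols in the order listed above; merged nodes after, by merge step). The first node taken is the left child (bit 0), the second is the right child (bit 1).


Huffman tree construction:
Step 1: Merge G(9) + F(14) = 23
Step 2: Merge (G+F)(23) + D(27) = 50
Step 3: Merge E(28) + ((G+F)+D)(50) = 78
Read each symbol's code off the tree from the root (left child = 0, right child = 1).

Codes:
  G: 100 (length 3)
  D: 11 (length 2)
  E: 0 (length 1)
  F: 101 (length 3)
Average code length: 151/78 = 1.9359 bits/symbol


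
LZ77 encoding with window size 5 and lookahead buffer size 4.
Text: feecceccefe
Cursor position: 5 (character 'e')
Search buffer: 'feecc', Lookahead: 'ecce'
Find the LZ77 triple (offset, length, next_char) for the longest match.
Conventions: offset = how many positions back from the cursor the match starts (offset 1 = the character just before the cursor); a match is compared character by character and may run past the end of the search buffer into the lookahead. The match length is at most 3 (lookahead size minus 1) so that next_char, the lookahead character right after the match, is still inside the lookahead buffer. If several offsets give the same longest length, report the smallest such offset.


Try each offset into the search buffer:
  offset=1 (pos 4, char 'c'): match length 0
  offset=2 (pos 3, char 'c'): match length 0
  offset=3 (pos 2, char 'e'): match length 3
  offset=4 (pos 1, char 'e'): match length 1
  offset=5 (pos 0, char 'f'): match length 0
Longest match has length 3 at offset 3.
next_char = character at position 5 + 3 = 8 -> 'e'

Best match: offset=3, length=3 (matching 'ecc' starting at position 2)
LZ77 triple: (3, 3, 'e')


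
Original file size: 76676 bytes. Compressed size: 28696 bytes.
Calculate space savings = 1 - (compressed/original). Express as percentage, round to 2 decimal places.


ratio = compressed/original = 28696/76676 = 0.37425
savings = 1 - ratio = 1 - 0.37425 = 0.62575
as a percentage: 0.62575 * 100 = 62.57%

Space savings = 1 - 28696/76676 = 62.57%


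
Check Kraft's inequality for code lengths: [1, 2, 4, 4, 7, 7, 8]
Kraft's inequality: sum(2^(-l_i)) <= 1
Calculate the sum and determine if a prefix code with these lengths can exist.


Sum = 2^(-1) + 2^(-2) + 2^(-4) + 2^(-4) + 2^(-7) + 2^(-7) + 2^(-8)
    = 0.5 + 0.25 + 0.0625 + 0.0625 + 0.0078125 + 0.0078125 + 0.00390625
    = 229/256 = 0.89453125
Since 0.89453125 <= 1, Kraft's inequality IS satisfied.
A prefix code with these lengths CAN exist.

Kraft sum = 0.89453125. Satisfied.


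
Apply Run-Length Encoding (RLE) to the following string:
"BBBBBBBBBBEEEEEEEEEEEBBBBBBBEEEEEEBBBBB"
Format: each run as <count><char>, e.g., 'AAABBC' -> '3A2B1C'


Scanning runs left to right:
  i=0: run of 'B' x 10 -> '10B'
  i=10: run of 'E' x 11 -> '11E'
  i=21: run of 'B' x 7 -> '7B'
  i=28: run of 'E' x 6 -> '6E'
  i=34: run of 'B' x 5 -> '5B'

RLE = 10B11E7B6E5B


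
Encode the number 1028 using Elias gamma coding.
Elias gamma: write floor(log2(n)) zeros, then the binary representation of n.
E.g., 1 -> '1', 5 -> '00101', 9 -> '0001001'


num_bits = floor(log2(1028)) + 1 = 11
leading_zeros = num_bits - 1 = 10
binary(1028) = 10000000100

Elias gamma(1028) = '0000000000' + '10000000100' = 000000000010000000100 (21 bits)


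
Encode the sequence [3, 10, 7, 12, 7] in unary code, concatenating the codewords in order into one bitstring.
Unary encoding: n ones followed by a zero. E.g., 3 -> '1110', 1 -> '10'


Encode each number as n ones followed by a terminating 0:
  3 -> 1110 (4 bits)
  10 -> 11111111110 (11 bits)
  7 -> 11111110 (8 bits)
  12 -> 1111111111110 (13 bits)
  7 -> 11111110 (8 bits)
Total length = 4 + 11 + 8 + 13 + 8 = 44 bits.

Unary([3, 10, 7, 12, 7]) = 11101111111111011111110111111111111011111110 (44 bits)


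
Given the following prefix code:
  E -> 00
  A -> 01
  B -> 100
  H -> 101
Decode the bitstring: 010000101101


Decoding step by step:
Bits 01 -> A
Bits 00 -> E
Bits 00 -> E
Bits 101 -> H
Bits 101 -> H


Decoded message: AEEHH


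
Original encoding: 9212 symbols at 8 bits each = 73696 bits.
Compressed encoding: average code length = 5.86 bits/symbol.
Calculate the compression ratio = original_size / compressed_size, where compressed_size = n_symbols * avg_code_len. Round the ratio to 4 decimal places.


original_size = n_symbols * orig_bits = 9212 * 8 = 73696 bits
compressed_size = n_symbols * avg_code_len = 9212 * 5.86 = 53982.32 bits
ratio = original_size / compressed_size = 73696 / 53982.32 = 1.3652

Compression ratio = 1.3652


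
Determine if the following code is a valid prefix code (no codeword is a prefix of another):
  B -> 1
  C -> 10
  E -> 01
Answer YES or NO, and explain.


Checking each pair (does one codeword prefix another?):
  B='1' vs C='10': prefix -- VIOLATION

NO -- this is NOT a valid prefix code. B (1) is a prefix of C (10).


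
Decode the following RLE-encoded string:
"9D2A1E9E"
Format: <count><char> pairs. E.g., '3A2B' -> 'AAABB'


Expanding each <count><char> pair:
  9D -> 'DDDDDDDDD'
  2A -> 'AA'
  1E -> 'E'
  9E -> 'EEEEEEEEE'

Decoded = DDDDDDDDDAAEEEEEEEEEE


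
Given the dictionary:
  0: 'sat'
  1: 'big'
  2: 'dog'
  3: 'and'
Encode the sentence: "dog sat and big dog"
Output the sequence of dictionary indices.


Look up each word in the dictionary:
  'dog' -> 2
  'sat' -> 0
  'and' -> 3
  'big' -> 1
  'dog' -> 2

Encoded: [2, 0, 3, 1, 2]


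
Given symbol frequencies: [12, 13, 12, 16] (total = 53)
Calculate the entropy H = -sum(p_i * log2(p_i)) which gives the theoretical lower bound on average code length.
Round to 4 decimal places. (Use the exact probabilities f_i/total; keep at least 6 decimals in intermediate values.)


Per-symbol terms -p_i * log2(p_i) with p_i = f_i/53:
  p = 12/53 = 0.226415: log2(p) = -2.142958, -p*log2(p) = 0.485198
  p = 13/53 = 0.245283: log2(p) = -2.027481, -p*log2(p) = 0.497307
  p = 12/53 = 0.226415: log2(p) = -2.142958, -p*log2(p) = 0.485198
  p = 16/53 = 0.301887: log2(p) = -1.727920, -p*log2(p) = 0.521636
H = 0.485198 + 0.497307 + 0.485198 + 0.521636 = 1.989339

H = 1.9893 bits/symbol


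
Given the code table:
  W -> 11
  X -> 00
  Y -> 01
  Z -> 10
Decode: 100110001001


Decoding:
10 -> Z
01 -> Y
10 -> Z
00 -> X
10 -> Z
01 -> Y


Result: ZYZXZY


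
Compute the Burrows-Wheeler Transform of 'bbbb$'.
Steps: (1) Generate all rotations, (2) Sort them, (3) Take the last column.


Rotations (sorted):
  0: $bbbb -> last char: b
  1: b$bbb -> last char: b
  2: bb$bb -> last char: b
  3: bbb$b -> last char: b
  4: bbbb$ -> last char: $


BWT = bbbb$


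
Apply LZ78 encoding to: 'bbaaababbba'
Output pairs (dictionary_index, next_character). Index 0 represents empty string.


LZ78 encoding steps:
Dictionary: {0: ''}
Step 1: w='' (idx 0), next='b' -> output (0, 'b'), add 'b' as idx 1
Step 2: w='b' (idx 1), next='a' -> output (1, 'a'), add 'ba' as idx 2
Step 3: w='' (idx 0), next='a' -> output (0, 'a'), add 'a' as idx 3
Step 4: w='a' (idx 3), next='b' -> output (3, 'b'), add 'ab' as idx 4
Step 5: w='ab' (idx 4), next='b' -> output (4, 'b'), add 'abb' as idx 5
Step 6: w='ba' (idx 2), end of input -> output (2, '')


Encoded: [(0, 'b'), (1, 'a'), (0, 'a'), (3, 'b'), (4, 'b'), (2, '')]


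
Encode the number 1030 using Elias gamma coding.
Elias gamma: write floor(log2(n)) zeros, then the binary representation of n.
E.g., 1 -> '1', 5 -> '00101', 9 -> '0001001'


num_bits = floor(log2(1030)) + 1 = 11
leading_zeros = num_bits - 1 = 10
binary(1030) = 10000000110

Elias gamma(1030) = '0000000000' + '10000000110' = 000000000010000000110 (21 bits)


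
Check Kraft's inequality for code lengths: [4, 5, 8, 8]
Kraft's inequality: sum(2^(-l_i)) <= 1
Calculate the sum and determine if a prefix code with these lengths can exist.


Sum = 2^(-4) + 2^(-5) + 2^(-8) + 2^(-8)
    = 0.0625 + 0.03125 + 0.00390625 + 0.00390625
    = 26/256 = 0.1015625
Since 0.1015625 <= 1, Kraft's inequality IS satisfied.
A prefix code with these lengths CAN exist.

Kraft sum = 0.1015625. Satisfied.


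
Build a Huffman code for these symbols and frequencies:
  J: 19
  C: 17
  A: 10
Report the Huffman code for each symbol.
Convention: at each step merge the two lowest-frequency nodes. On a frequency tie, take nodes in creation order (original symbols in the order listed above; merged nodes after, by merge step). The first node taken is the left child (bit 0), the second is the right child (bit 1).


Huffman tree construction:
Step 1: Merge A(10) + C(17) = 27
Step 2: Merge J(19) + (A+C)(27) = 46
Read each symbol's code off the tree from the root (left child = 0, right child = 1).

Codes:
  J: 0 (length 1)
  C: 11 (length 2)
  A: 10 (length 2)
Average code length: 73/46 = 1.5870 bits/symbol


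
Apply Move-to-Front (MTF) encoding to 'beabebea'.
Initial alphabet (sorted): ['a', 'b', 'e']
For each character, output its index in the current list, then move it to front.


MTF encoding:
'b': index 1 in ['a', 'b', 'e'] -> ['b', 'a', 'e']
'e': index 2 in ['b', 'a', 'e'] -> ['e', 'b', 'a']
'a': index 2 in ['e', 'b', 'a'] -> ['a', 'e', 'b']
'b': index 2 in ['a', 'e', 'b'] -> ['b', 'a', 'e']
'e': index 2 in ['b', 'a', 'e'] -> ['e', 'b', 'a']
'b': index 1 in ['e', 'b', 'a'] -> ['b', 'e', 'a']
'e': index 1 in ['b', 'e', 'a'] -> ['e', 'b', 'a']
'a': index 2 in ['e', 'b', 'a'] -> ['a', 'e', 'b']


Output: [1, 2, 2, 2, 2, 1, 1, 2]


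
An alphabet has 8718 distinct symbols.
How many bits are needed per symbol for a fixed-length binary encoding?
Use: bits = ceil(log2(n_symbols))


log2(8718) = 13.0898
Bracket: 2^13 = 8192 < 8718 <= 2^14 = 16384
So ceil(log2(8718)) = 14

bits = ceil(log2(8718)) = ceil(13.0898) = 14 bits


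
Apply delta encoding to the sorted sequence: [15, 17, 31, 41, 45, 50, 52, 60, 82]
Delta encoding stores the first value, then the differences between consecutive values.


First value: 15
Deltas:
  17 - 15 = 2
  31 - 17 = 14
  41 - 31 = 10
  45 - 41 = 4
  50 - 45 = 5
  52 - 50 = 2
  60 - 52 = 8
  82 - 60 = 22


Delta encoded: [15, 2, 14, 10, 4, 5, 2, 8, 22]


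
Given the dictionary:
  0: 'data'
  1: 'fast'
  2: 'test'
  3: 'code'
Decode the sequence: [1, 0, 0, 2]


Look up each index in the dictionary:
  1 -> 'fast'
  0 -> 'data'
  0 -> 'data'
  2 -> 'test'

Decoded: "fast data data test"


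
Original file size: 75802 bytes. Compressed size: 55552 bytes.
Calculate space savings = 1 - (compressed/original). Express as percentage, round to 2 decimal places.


ratio = compressed/original = 55552/75802 = 0.732857
savings = 1 - ratio = 1 - 0.732857 = 0.267143
as a percentage: 0.267143 * 100 = 26.71%

Space savings = 1 - 55552/75802 = 26.71%


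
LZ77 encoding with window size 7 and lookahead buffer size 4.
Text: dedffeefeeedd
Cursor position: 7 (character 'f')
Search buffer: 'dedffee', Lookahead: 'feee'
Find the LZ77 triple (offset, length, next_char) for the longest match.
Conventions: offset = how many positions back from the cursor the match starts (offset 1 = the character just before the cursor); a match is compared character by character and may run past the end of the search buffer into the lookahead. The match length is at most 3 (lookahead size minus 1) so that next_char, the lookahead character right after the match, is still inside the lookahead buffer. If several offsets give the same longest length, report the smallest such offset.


Try each offset into the search buffer:
  offset=1 (pos 6, char 'e'): match length 0
  offset=2 (pos 5, char 'e'): match length 0
  offset=3 (pos 4, char 'f'): match length 3
  offset=4 (pos 3, char 'f'): match length 1
  offset=5 (pos 2, char 'd'): match length 0
  offset=6 (pos 1, char 'e'): match length 0
  offset=7 (pos 0, char 'd'): match length 0
Longest match has length 3 at offset 3.
next_char = character at position 7 + 3 = 10 -> 'e'

Best match: offset=3, length=3 (matching 'fee' starting at position 4)
LZ77 triple: (3, 3, 'e')


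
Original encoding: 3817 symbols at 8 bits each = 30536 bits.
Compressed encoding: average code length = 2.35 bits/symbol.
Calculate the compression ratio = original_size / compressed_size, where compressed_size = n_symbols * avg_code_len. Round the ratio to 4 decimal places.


original_size = n_symbols * orig_bits = 3817 * 8 = 30536 bits
compressed_size = n_symbols * avg_code_len = 3817 * 2.35 = 8969.95 bits
ratio = original_size / compressed_size = 30536 / 8969.95 = 3.4043

Compression ratio = 3.4043


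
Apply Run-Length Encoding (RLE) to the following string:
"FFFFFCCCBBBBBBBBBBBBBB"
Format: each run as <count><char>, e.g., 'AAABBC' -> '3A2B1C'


Scanning runs left to right:
  i=0: run of 'F' x 5 -> '5F'
  i=5: run of 'C' x 3 -> '3C'
  i=8: run of 'B' x 14 -> '14B'

RLE = 5F3C14B


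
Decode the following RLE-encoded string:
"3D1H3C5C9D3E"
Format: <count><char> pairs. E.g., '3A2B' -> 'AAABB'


Expanding each <count><char> pair:
  3D -> 'DDD'
  1H -> 'H'
  3C -> 'CCC'
  5C -> 'CCCCC'
  9D -> 'DDDDDDDDD'
  3E -> 'EEE'

Decoded = DDDHCCCCCCCCDDDDDDDDDEEE


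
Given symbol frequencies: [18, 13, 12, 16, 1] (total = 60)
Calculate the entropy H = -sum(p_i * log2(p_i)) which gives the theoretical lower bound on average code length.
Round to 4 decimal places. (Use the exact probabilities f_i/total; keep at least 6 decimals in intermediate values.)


Per-symbol terms -p_i * log2(p_i) with p_i = f_i/60:
  p = 18/60 = 0.300000: log2(p) = -1.736966, -p*log2(p) = 0.521090
  p = 13/60 = 0.216667: log2(p) = -2.206451, -p*log2(p) = 0.478064
  p = 12/60 = 0.200000: log2(p) = -2.321928, -p*log2(p) = 0.464386
  p = 16/60 = 0.266667: log2(p) = -1.906891, -p*log2(p) = 0.508504
  p = 1/60 = 0.016667: log2(p) = -5.906891, -p*log2(p) = 0.098448
H = 0.521090 + 0.478064 + 0.464386 + 0.508504 + 0.098448 = 2.070492

H = 2.0705 bits/symbol


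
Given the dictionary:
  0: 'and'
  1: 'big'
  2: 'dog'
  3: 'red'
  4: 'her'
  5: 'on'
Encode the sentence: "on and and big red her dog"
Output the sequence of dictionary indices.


Look up each word in the dictionary:
  'on' -> 5
  'and' -> 0
  'and' -> 0
  'big' -> 1
  'red' -> 3
  'her' -> 4
  'dog' -> 2

Encoded: [5, 0, 0, 1, 3, 4, 2]


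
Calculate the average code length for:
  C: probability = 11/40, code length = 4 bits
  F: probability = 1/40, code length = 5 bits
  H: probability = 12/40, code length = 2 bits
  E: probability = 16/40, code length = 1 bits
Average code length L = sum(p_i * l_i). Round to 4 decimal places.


Weighted contributions p_i * l_i:
  C: (11/40) * 4 = 44/40
  F: (1/40) * 5 = 5/40
  H: (12/40) * 2 = 24/40
  E: (16/40) * 1 = 16/40
Sum = (44 + 5 + 24 + 16)/40 = 89/40

L = 89/40 = 2.2250 bits/symbol


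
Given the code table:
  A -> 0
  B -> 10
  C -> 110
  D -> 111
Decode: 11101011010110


Decoding:
111 -> D
0 -> A
10 -> B
110 -> C
10 -> B
110 -> C


Result: DABCBC


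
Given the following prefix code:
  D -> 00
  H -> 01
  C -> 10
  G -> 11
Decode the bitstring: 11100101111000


Decoding step by step:
Bits 11 -> G
Bits 10 -> C
Bits 01 -> H
Bits 01 -> H
Bits 11 -> G
Bits 10 -> C
Bits 00 -> D


Decoded message: GCHHGCD


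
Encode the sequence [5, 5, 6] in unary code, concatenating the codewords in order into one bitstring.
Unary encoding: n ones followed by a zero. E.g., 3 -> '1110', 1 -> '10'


Encode each number as n ones followed by a terminating 0:
  5 -> 111110 (6 bits)
  5 -> 111110 (6 bits)
  6 -> 1111110 (7 bits)
Total length = 6 + 6 + 7 = 19 bits.

Unary([5, 5, 6]) = 1111101111101111110 (19 bits)


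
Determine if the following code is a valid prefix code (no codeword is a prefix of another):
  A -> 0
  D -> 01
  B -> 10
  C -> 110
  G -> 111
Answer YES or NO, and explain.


Checking each pair (does one codeword prefix another?):
  A='0' vs D='01': prefix -- VIOLATION

NO -- this is NOT a valid prefix code. A (0) is a prefix of D (01).


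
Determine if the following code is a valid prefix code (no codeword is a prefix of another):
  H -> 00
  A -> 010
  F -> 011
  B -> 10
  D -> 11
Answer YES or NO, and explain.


Checking each pair (does one codeword prefix another?):
  H='00' vs A='010': no prefix
  H='00' vs F='011': no prefix
  H='00' vs B='10': no prefix
  H='00' vs D='11': no prefix
  A='010' vs H='00': no prefix
  A='010' vs F='011': no prefix
  A='010' vs B='10': no prefix
  A='010' vs D='11': no prefix
  F='011' vs H='00': no prefix
  F='011' vs A='010': no prefix
  F='011' vs B='10': no prefix
  F='011' vs D='11': no prefix
  B='10' vs H='00': no prefix
  B='10' vs A='010': no prefix
  B='10' vs F='011': no prefix
  B='10' vs D='11': no prefix
  D='11' vs H='00': no prefix
  D='11' vs A='010': no prefix
  D='11' vs F='011': no prefix
  D='11' vs B='10': no prefix
No violation found over all pairs.

YES -- this is a valid prefix code. No codeword is a prefix of any other codeword.


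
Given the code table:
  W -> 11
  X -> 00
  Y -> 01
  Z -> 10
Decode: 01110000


Decoding:
01 -> Y
11 -> W
00 -> X
00 -> X


Result: YWXX


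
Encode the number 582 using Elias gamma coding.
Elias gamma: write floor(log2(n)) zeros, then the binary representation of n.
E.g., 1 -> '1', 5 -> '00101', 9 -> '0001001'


num_bits = floor(log2(582)) + 1 = 10
leading_zeros = num_bits - 1 = 9
binary(582) = 1001000110

Elias gamma(582) = '000000000' + '1001000110' = 0000000001001000110 (19 bits)


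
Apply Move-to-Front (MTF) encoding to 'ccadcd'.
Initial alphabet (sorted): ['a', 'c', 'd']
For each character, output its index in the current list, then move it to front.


MTF encoding:
'c': index 1 in ['a', 'c', 'd'] -> ['c', 'a', 'd']
'c': index 0 in ['c', 'a', 'd'] -> ['c', 'a', 'd']
'a': index 1 in ['c', 'a', 'd'] -> ['a', 'c', 'd']
'd': index 2 in ['a', 'c', 'd'] -> ['d', 'a', 'c']
'c': index 2 in ['d', 'a', 'c'] -> ['c', 'd', 'a']
'd': index 1 in ['c', 'd', 'a'] -> ['d', 'c', 'a']


Output: [1, 0, 1, 2, 2, 1]


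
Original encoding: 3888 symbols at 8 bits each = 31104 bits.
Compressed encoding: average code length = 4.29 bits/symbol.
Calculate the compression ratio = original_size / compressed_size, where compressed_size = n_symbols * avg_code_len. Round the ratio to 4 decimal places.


original_size = n_symbols * orig_bits = 3888 * 8 = 31104 bits
compressed_size = n_symbols * avg_code_len = 3888 * 4.29 = 16679.52 bits
ratio = original_size / compressed_size = 31104 / 16679.52 = 1.8648

Compression ratio = 1.8648


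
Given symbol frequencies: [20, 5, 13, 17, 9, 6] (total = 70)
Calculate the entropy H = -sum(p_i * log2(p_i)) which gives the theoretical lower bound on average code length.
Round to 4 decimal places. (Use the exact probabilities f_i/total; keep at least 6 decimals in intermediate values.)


Per-symbol terms -p_i * log2(p_i) with p_i = f_i/70:
  p = 20/70 = 0.285714: log2(p) = -1.807355, -p*log2(p) = 0.516387
  p = 5/70 = 0.071429: log2(p) = -3.807355, -p*log2(p) = 0.271954
  p = 13/70 = 0.185714: log2(p) = -2.428843, -p*log2(p) = 0.451071
  p = 17/70 = 0.242857: log2(p) = -2.041820, -p*log2(p) = 0.495871
  p = 9/70 = 0.128571: log2(p) = -2.959358, -p*log2(p) = 0.380489
  p = 6/70 = 0.085714: log2(p) = -3.544321, -p*log2(p) = 0.303799
H = 0.516387 + 0.271954 + 0.451071 + 0.495871 + 0.380489 + 0.303799 = 2.419571

H = 2.4196 bits/symbol


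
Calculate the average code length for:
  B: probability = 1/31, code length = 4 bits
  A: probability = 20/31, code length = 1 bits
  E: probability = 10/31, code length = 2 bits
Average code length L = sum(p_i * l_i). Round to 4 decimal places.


Weighted contributions p_i * l_i:
  B: (1/31) * 4 = 4/31
  A: (20/31) * 1 = 20/31
  E: (10/31) * 2 = 20/31
Sum = (4 + 20 + 20)/31 = 44/31

L = 44/31 = 1.4194 bits/symbol


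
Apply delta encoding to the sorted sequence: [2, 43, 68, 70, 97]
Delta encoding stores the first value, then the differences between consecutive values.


First value: 2
Deltas:
  43 - 2 = 41
  68 - 43 = 25
  70 - 68 = 2
  97 - 70 = 27


Delta encoded: [2, 41, 25, 2, 27]


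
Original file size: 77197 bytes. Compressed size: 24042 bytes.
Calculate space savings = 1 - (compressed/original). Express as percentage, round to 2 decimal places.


ratio = compressed/original = 24042/77197 = 0.311437
savings = 1 - ratio = 1 - 0.311437 = 0.688563
as a percentage: 0.688563 * 100 = 68.86%

Space savings = 1 - 24042/77197 = 68.86%


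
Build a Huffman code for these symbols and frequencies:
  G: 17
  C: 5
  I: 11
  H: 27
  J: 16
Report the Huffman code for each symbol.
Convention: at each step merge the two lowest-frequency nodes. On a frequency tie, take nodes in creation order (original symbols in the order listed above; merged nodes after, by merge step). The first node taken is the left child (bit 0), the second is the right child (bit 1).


Huffman tree construction:
Step 1: Merge C(5) + I(11) = 16
Step 2: Merge J(16) + (C+I)(16) = 32
Step 3: Merge G(17) + H(27) = 44
Step 4: Merge (J+(C+I))(32) + (G+H)(44) = 76
Read each symbol's code off the tree from the root (left child = 0, right child = 1).

Codes:
  G: 10 (length 2)
  C: 010 (length 3)
  I: 011 (length 3)
  H: 11 (length 2)
  J: 00 (length 2)
Average code length: 168/76 = 2.2105 bits/symbol


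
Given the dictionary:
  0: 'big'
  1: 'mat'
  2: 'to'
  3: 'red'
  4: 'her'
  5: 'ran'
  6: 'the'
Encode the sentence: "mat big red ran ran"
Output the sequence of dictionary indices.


Look up each word in the dictionary:
  'mat' -> 1
  'big' -> 0
  'red' -> 3
  'ran' -> 5
  'ran' -> 5

Encoded: [1, 0, 3, 5, 5]


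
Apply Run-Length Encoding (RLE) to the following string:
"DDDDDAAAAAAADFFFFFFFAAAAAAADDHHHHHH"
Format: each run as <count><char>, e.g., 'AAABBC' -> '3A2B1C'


Scanning runs left to right:
  i=0: run of 'D' x 5 -> '5D'
  i=5: run of 'A' x 7 -> '7A'
  i=12: run of 'D' x 1 -> '1D'
  i=13: run of 'F' x 7 -> '7F'
  i=20: run of 'A' x 7 -> '7A'
  i=27: run of 'D' x 2 -> '2D'
  i=29: run of 'H' x 6 -> '6H'

RLE = 5D7A1D7F7A2D6H


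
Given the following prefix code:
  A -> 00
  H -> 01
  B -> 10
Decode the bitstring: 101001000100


Decoding step by step:
Bits 10 -> B
Bits 10 -> B
Bits 01 -> H
Bits 00 -> A
Bits 01 -> H
Bits 00 -> A


Decoded message: BBHAHA


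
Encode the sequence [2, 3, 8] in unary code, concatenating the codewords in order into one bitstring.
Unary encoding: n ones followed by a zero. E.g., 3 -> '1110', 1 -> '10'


Encode each number as n ones followed by a terminating 0:
  2 -> 110 (3 bits)
  3 -> 1110 (4 bits)
  8 -> 111111110 (9 bits)
Total length = 3 + 4 + 9 = 16 bits.

Unary([2, 3, 8]) = 1101110111111110 (16 bits)


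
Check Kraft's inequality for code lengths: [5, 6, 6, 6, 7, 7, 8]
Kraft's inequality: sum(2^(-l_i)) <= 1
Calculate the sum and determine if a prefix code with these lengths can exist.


Sum = 2^(-5) + 2^(-6) + 2^(-6) + 2^(-6) + 2^(-7) + 2^(-7) + 2^(-8)
    = 0.03125 + 0.015625 + 0.015625 + 0.015625 + 0.0078125 + 0.0078125 + 0.00390625
    = 25/256 = 0.09765625
Since 0.09765625 <= 1, Kraft's inequality IS satisfied.
A prefix code with these lengths CAN exist.

Kraft sum = 0.09765625. Satisfied.


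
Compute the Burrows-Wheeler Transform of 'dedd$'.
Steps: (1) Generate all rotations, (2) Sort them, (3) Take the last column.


Rotations (sorted):
  0: $dedd -> last char: d
  1: d$ded -> last char: d
  2: dd$de -> last char: e
  3: dedd$ -> last char: $
  4: edd$d -> last char: d


BWT = dde$d


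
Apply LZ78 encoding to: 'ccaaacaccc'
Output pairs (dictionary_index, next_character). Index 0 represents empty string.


LZ78 encoding steps:
Dictionary: {0: ''}
Step 1: w='' (idx 0), next='c' -> output (0, 'c'), add 'c' as idx 1
Step 2: w='c' (idx 1), next='a' -> output (1, 'a'), add 'ca' as idx 2
Step 3: w='' (idx 0), next='a' -> output (0, 'a'), add 'a' as idx 3
Step 4: w='a' (idx 3), next='c' -> output (3, 'c'), add 'ac' as idx 4
Step 5: w='ac' (idx 4), next='c' -> output (4, 'c'), add 'acc' as idx 5
Step 6: w='c' (idx 1), end of input -> output (1, '')


Encoded: [(0, 'c'), (1, 'a'), (0, 'a'), (3, 'c'), (4, 'c'), (1, '')]


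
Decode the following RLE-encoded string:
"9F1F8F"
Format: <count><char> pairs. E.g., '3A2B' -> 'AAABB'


Expanding each <count><char> pair:
  9F -> 'FFFFFFFFF'
  1F -> 'F'
  8F -> 'FFFFFFFF'

Decoded = FFFFFFFFFFFFFFFFFF


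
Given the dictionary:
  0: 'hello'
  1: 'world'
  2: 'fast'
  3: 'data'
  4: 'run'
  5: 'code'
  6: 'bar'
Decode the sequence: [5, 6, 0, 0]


Look up each index in the dictionary:
  5 -> 'code'
  6 -> 'bar'
  0 -> 'hello'
  0 -> 'hello'

Decoded: "code bar hello hello"


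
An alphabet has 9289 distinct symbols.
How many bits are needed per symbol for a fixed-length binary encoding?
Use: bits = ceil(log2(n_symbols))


log2(9289) = 13.1813
Bracket: 2^13 = 8192 < 9289 <= 2^14 = 16384
So ceil(log2(9289)) = 14

bits = ceil(log2(9289)) = ceil(13.1813) = 14 bits


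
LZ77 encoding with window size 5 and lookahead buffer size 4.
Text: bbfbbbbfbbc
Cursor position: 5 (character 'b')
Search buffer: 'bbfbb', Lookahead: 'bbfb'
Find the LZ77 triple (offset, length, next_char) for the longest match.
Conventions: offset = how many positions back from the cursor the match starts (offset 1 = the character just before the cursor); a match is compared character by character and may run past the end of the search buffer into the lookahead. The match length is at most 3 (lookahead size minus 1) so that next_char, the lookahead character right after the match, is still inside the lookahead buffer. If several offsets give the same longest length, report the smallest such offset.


Try each offset into the search buffer:
  offset=1 (pos 4, char 'b'): match length 2
  offset=2 (pos 3, char 'b'): match length 2
  offset=3 (pos 2, char 'f'): match length 0
  offset=4 (pos 1, char 'b'): match length 1
  offset=5 (pos 0, char 'b'): match length 3
Longest match has length 3 at offset 5.
next_char = character at position 5 + 3 = 8 -> 'b'

Best match: offset=5, length=3 (matching 'bbf' starting at position 0)
LZ77 triple: (5, 3, 'b')


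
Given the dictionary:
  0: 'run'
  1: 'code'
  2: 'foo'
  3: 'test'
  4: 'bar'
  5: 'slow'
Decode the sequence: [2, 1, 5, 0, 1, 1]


Look up each index in the dictionary:
  2 -> 'foo'
  1 -> 'code'
  5 -> 'slow'
  0 -> 'run'
  1 -> 'code'
  1 -> 'code'

Decoded: "foo code slow run code code"


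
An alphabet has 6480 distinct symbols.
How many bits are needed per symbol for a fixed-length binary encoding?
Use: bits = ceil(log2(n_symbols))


log2(6480) = 12.6618
Bracket: 2^12 = 4096 < 6480 <= 2^13 = 8192
So ceil(log2(6480)) = 13

bits = ceil(log2(6480)) = ceil(12.6618) = 13 bits


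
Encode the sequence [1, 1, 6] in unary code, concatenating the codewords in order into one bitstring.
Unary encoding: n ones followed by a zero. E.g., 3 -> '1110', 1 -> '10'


Encode each number as n ones followed by a terminating 0:
  1 -> 10 (2 bits)
  1 -> 10 (2 bits)
  6 -> 1111110 (7 bits)
Total length = 2 + 2 + 7 = 11 bits.

Unary([1, 1, 6]) = 10101111110 (11 bits)


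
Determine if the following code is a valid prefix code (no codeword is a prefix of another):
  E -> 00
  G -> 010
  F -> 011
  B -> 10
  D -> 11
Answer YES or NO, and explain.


Checking each pair (does one codeword prefix another?):
  E='00' vs G='010': no prefix
  E='00' vs F='011': no prefix
  E='00' vs B='10': no prefix
  E='00' vs D='11': no prefix
  G='010' vs E='00': no prefix
  G='010' vs F='011': no prefix
  G='010' vs B='10': no prefix
  G='010' vs D='11': no prefix
  F='011' vs E='00': no prefix
  F='011' vs G='010': no prefix
  F='011' vs B='10': no prefix
  F='011' vs D='11': no prefix
  B='10' vs E='00': no prefix
  B='10' vs G='010': no prefix
  B='10' vs F='011': no prefix
  B='10' vs D='11': no prefix
  D='11' vs E='00': no prefix
  D='11' vs G='010': no prefix
  D='11' vs F='011': no prefix
  D='11' vs B='10': no prefix
No violation found over all pairs.

YES -- this is a valid prefix code. No codeword is a prefix of any other codeword.


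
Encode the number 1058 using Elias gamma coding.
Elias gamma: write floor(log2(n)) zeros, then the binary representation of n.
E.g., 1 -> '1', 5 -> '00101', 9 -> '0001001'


num_bits = floor(log2(1058)) + 1 = 11
leading_zeros = num_bits - 1 = 10
binary(1058) = 10000100010

Elias gamma(1058) = '0000000000' + '10000100010' = 000000000010000100010 (21 bits)


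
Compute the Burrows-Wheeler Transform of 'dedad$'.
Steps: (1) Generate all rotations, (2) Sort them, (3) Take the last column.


Rotations (sorted):
  0: $dedad -> last char: d
  1: ad$ded -> last char: d
  2: d$deda -> last char: a
  3: dad$de -> last char: e
  4: dedad$ -> last char: $
  5: edad$d -> last char: d


BWT = ddae$d


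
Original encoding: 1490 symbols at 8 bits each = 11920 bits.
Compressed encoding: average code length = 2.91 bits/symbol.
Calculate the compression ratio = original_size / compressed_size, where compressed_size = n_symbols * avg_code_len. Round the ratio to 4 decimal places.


original_size = n_symbols * orig_bits = 1490 * 8 = 11920 bits
compressed_size = n_symbols * avg_code_len = 1490 * 2.91 = 4335.9 bits
ratio = original_size / compressed_size = 11920 / 4335.9 = 2.7491

Compression ratio = 2.7491


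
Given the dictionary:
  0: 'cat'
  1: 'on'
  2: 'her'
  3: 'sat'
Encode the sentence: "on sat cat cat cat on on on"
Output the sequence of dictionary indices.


Look up each word in the dictionary:
  'on' -> 1
  'sat' -> 3
  'cat' -> 0
  'cat' -> 0
  'cat' -> 0
  'on' -> 1
  'on' -> 1
  'on' -> 1

Encoded: [1, 3, 0, 0, 0, 1, 1, 1]


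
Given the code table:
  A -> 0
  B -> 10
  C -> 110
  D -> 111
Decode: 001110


Decoding:
0 -> A
0 -> A
111 -> D
0 -> A


Result: AADA


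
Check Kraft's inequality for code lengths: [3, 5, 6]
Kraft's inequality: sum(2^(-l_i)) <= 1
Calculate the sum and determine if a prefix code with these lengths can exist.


Sum = 2^(-3) + 2^(-5) + 2^(-6)
    = 0.125 + 0.03125 + 0.015625
    = 11/64 = 0.171875
Since 0.171875 <= 1, Kraft's inequality IS satisfied.
A prefix code with these lengths CAN exist.

Kraft sum = 0.171875. Satisfied.


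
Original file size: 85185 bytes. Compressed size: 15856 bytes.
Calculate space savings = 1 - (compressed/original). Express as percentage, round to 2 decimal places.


ratio = compressed/original = 15856/85185 = 0.186136
savings = 1 - ratio = 1 - 0.186136 = 0.813864
as a percentage: 0.813864 * 100 = 81.39%

Space savings = 1 - 15856/85185 = 81.39%


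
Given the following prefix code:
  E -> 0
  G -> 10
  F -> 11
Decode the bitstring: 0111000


Decoding step by step:
Bits 0 -> E
Bits 11 -> F
Bits 10 -> G
Bits 0 -> E
Bits 0 -> E


Decoded message: EFGEE


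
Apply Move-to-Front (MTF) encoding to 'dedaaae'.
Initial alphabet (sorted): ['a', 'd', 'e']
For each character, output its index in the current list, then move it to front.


MTF encoding:
'd': index 1 in ['a', 'd', 'e'] -> ['d', 'a', 'e']
'e': index 2 in ['d', 'a', 'e'] -> ['e', 'd', 'a']
'd': index 1 in ['e', 'd', 'a'] -> ['d', 'e', 'a']
'a': index 2 in ['d', 'e', 'a'] -> ['a', 'd', 'e']
'a': index 0 in ['a', 'd', 'e'] -> ['a', 'd', 'e']
'a': index 0 in ['a', 'd', 'e'] -> ['a', 'd', 'e']
'e': index 2 in ['a', 'd', 'e'] -> ['e', 'a', 'd']


Output: [1, 2, 1, 2, 0, 0, 2]


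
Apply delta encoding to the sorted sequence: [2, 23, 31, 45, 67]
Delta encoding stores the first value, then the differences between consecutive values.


First value: 2
Deltas:
  23 - 2 = 21
  31 - 23 = 8
  45 - 31 = 14
  67 - 45 = 22


Delta encoded: [2, 21, 8, 14, 22]


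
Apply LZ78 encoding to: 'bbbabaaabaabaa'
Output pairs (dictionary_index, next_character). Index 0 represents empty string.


LZ78 encoding steps:
Dictionary: {0: ''}
Step 1: w='' (idx 0), next='b' -> output (0, 'b'), add 'b' as idx 1
Step 2: w='b' (idx 1), next='b' -> output (1, 'b'), add 'bb' as idx 2
Step 3: w='' (idx 0), next='a' -> output (0, 'a'), add 'a' as idx 3
Step 4: w='b' (idx 1), next='a' -> output (1, 'a'), add 'ba' as idx 4
Step 5: w='a' (idx 3), next='a' -> output (3, 'a'), add 'aa' as idx 5
Step 6: w='ba' (idx 4), next='a' -> output (4, 'a'), add 'baa' as idx 6
Step 7: w='baa' (idx 6), end of input -> output (6, '')


Encoded: [(0, 'b'), (1, 'b'), (0, 'a'), (1, 'a'), (3, 'a'), (4, 'a'), (6, '')]


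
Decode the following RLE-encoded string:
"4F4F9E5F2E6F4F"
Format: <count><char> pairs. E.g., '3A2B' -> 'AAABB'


Expanding each <count><char> pair:
  4F -> 'FFFF'
  4F -> 'FFFF'
  9E -> 'EEEEEEEEE'
  5F -> 'FFFFF'
  2E -> 'EE'
  6F -> 'FFFFFF'
  4F -> 'FFFF'

Decoded = FFFFFFFFEEEEEEEEEFFFFFEEFFFFFFFFFF


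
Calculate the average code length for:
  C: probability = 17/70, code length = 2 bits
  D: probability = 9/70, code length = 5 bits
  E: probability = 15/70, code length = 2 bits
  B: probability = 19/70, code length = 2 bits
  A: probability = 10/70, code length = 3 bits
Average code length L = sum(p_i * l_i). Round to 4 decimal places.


Weighted contributions p_i * l_i:
  C: (17/70) * 2 = 34/70
  D: (9/70) * 5 = 45/70
  E: (15/70) * 2 = 30/70
  B: (19/70) * 2 = 38/70
  A: (10/70) * 3 = 30/70
Sum = (34 + 45 + 30 + 38 + 30)/70 = 177/70

L = 177/70 = 2.5286 bits/symbol


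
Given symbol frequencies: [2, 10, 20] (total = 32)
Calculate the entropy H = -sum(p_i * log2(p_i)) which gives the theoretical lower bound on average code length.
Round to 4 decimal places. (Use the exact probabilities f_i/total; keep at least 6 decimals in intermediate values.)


Per-symbol terms -p_i * log2(p_i) with p_i = f_i/32:
  p = 2/32 = 0.062500: log2(p) = -4.000000, -p*log2(p) = 0.250000
  p = 10/32 = 0.312500: log2(p) = -1.678072, -p*log2(p) = 0.524397
  p = 20/32 = 0.625000: log2(p) = -0.678072, -p*log2(p) = 0.423795
H = 0.250000 + 0.524397 + 0.423795 = 1.198192

H = 1.1982 bits/symbol


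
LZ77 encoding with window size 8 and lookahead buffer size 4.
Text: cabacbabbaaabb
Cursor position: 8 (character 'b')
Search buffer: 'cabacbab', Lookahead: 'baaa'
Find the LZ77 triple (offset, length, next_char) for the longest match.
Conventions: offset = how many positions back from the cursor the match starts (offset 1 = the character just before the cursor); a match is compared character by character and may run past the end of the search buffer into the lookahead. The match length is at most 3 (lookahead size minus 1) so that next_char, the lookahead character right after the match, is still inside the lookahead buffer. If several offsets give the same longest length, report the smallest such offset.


Try each offset into the search buffer:
  offset=1 (pos 7, char 'b'): match length 1
  offset=2 (pos 6, char 'a'): match length 0
  offset=3 (pos 5, char 'b'): match length 2
  offset=4 (pos 4, char 'c'): match length 0
  offset=5 (pos 3, char 'a'): match length 0
  offset=6 (pos 2, char 'b'): match length 2
  offset=7 (pos 1, char 'a'): match length 0
  offset=8 (pos 0, char 'c'): match length 0
Longest match has length 2, found at offsets 3, 6; take the smallest, offset 3.
next_char = character at position 8 + 2 = 10 -> 'a'

Best match: offset=3, length=2 (matching 'ba' starting at position 5)
LZ77 triple: (3, 2, 'a')


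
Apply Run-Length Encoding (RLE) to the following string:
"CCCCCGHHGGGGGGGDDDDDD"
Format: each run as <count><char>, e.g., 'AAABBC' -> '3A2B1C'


Scanning runs left to right:
  i=0: run of 'C' x 5 -> '5C'
  i=5: run of 'G' x 1 -> '1G'
  i=6: run of 'H' x 2 -> '2H'
  i=8: run of 'G' x 7 -> '7G'
  i=15: run of 'D' x 6 -> '6D'

RLE = 5C1G2H7G6D


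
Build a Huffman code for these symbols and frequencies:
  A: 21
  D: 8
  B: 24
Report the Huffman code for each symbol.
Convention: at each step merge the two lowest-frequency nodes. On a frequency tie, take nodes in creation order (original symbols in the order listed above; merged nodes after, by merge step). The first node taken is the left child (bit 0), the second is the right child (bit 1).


Huffman tree construction:
Step 1: Merge D(8) + A(21) = 29
Step 2: Merge B(24) + (D+A)(29) = 53
Read each symbol's code off the tree from the root (left child = 0, right child = 1).

Codes:
  A: 11 (length 2)
  D: 10 (length 2)
  B: 0 (length 1)
Average code length: 82/53 = 1.5472 bits/symbol


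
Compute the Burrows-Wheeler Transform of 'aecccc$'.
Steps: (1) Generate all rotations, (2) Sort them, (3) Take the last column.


Rotations (sorted):
  0: $aecccc -> last char: c
  1: aecccc$ -> last char: $
  2: c$aeccc -> last char: c
  3: cc$aecc -> last char: c
  4: ccc$aec -> last char: c
  5: cccc$ae -> last char: e
  6: ecccc$a -> last char: a


BWT = c$cccea


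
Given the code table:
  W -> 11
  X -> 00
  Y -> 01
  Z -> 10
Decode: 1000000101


Decoding:
10 -> Z
00 -> X
00 -> X
01 -> Y
01 -> Y


Result: ZXXYY


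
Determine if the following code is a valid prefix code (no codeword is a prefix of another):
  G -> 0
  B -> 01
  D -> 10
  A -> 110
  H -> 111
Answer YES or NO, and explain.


Checking each pair (does one codeword prefix another?):
  G='0' vs B='01': prefix -- VIOLATION

NO -- this is NOT a valid prefix code. G (0) is a prefix of B (01).


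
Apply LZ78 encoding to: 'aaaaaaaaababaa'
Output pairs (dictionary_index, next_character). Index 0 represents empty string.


LZ78 encoding steps:
Dictionary: {0: ''}
Step 1: w='' (idx 0), next='a' -> output (0, 'a'), add 'a' as idx 1
Step 2: w='a' (idx 1), next='a' -> output (1, 'a'), add 'aa' as idx 2
Step 3: w='aa' (idx 2), next='a' -> output (2, 'a'), add 'aaa' as idx 3
Step 4: w='aaa' (idx 3), next='b' -> output (3, 'b'), add 'aaab' as idx 4
Step 5: w='a' (idx 1), next='b' -> output (1, 'b'), add 'ab' as idx 5
Step 6: w='aa' (idx 2), end of input -> output (2, '')


Encoded: [(0, 'a'), (1, 'a'), (2, 'a'), (3, 'b'), (1, 'b'), (2, '')]


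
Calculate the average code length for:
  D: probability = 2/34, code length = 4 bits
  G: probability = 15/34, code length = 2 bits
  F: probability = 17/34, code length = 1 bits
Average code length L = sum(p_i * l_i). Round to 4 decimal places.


Weighted contributions p_i * l_i:
  D: (2/34) * 4 = 8/34
  G: (15/34) * 2 = 30/34
  F: (17/34) * 1 = 17/34
Sum = (8 + 30 + 17)/34 = 55/34

L = 55/34 = 1.6176 bits/symbol


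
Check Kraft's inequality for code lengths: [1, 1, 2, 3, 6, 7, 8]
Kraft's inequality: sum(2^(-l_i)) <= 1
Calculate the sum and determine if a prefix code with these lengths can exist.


Sum = 2^(-1) + 2^(-1) + 2^(-2) + 2^(-3) + 2^(-6) + 2^(-7) + 2^(-8)
    = 0.5 + 0.5 + 0.25 + 0.125 + 0.015625 + 0.0078125 + 0.00390625
    = 359/256 = 1.40234375
Since 1.40234375 > 1, Kraft's inequality is NOT satisfied.
A prefix code with these lengths CANNOT exist.

Kraft sum = 1.40234375. Not satisfied.


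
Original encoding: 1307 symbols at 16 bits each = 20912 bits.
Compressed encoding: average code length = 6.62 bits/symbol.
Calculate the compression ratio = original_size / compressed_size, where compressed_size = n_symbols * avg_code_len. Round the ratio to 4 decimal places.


original_size = n_symbols * orig_bits = 1307 * 16 = 20912 bits
compressed_size = n_symbols * avg_code_len = 1307 * 6.62 = 8652.34 bits
ratio = original_size / compressed_size = 20912 / 8652.34 = 2.4169

Compression ratio = 2.4169
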